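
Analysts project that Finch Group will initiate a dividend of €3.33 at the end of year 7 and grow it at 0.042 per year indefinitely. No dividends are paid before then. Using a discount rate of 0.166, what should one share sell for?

€10.69

Deferred-dividend DDM. At t=6 the remaining stream is a growing perpetuity with first payment D_7 = 3.33.
V_6 = D_7/(r−g) = 3.33/(0.166−0.042) = 26.8548
P₀ = V_6/(1+r)^6 = 26.8548/(1+0.166)^6 = 10.6864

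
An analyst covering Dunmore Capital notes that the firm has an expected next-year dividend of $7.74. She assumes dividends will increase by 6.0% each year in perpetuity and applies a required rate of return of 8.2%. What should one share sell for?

$351.82

Gordon growth model: P₀ = D₁/(r − g), with D₁ = 7.74 given directly.
P₀ = 7.7400 / (0.082 − 0.06) = 7.7400 / 0.022 = 351.8182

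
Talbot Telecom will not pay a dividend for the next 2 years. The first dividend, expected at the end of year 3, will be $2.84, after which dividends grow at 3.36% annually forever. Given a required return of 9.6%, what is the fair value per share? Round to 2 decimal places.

$37.89

Deferred-dividend DDM. At t=2 the remaining stream is a growing perpetuity with first payment D_3 = 2.84.
V_2 = D_3/(r−g) = 2.84/(0.096−0.0336) = 45.5128
P₀ = V_2/(1+r)^2 = 45.5128/(1+0.096)^2 = 37.8890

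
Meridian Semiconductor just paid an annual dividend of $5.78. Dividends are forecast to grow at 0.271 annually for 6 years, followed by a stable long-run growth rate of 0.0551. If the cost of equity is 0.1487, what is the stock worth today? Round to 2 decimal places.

Two-stage DDM. Project D₁…D_6 at 0.271, terminal growth 0.0551, discount at r = 0.1487.
D_1 = 7.3464
D_2 = 9.3372
D_3 = 11.8676
D_4 = 15.0838
D_5 = 19.1715
D_6 = 24.3669
Terminal value at t=6: TV = D_7/(r−g) = 25.7096/(0.1487−0.0551) = 274.6749
P₀ = 7.3464/(1+0.1487)^1 + 9.3372/(1+0.1487)^2 + 11.8676/(1+0.1487)^3 + 15.0838/(1+0.1487)^4 + 19.1715/(1+0.1487)^5 + 24.3669/(1+0.1487)^6 + 274.6749/(1+0.1487)^6 = 169.7147

$169.71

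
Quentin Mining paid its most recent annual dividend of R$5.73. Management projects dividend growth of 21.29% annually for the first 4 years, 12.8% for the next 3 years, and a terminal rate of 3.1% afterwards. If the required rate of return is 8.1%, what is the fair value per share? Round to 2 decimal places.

R$273.26

Three-stage DDM. Project D₁…D_7; terminal Gordon value at t=7 with g = 0.031; discount at r = 0.081.
D_1 = 6.9499
D_2 = 8.4296
D_3 = 10.2242
D_4 = 12.4009
D_5 = 13.9883
D_6 = 15.7788
D_7 = 17.7984
TV_7 = 18.3502/(0.081−0.031) = 367.0038
P₀ = Σ Dₜ/(1+r)ᵗ + TV_7/(1+r)^7 = 273.2609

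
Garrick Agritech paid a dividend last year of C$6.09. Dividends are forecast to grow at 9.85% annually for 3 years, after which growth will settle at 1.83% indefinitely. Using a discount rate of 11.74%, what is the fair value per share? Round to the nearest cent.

C$77.11

Two-stage DDM. Project D₁…D_3 at 0.0985, terminal growth 0.0183, discount at r = 0.1174.
D_1 = 6.6899
D_2 = 7.3488
D_3 = 8.0727
Terminal value at t=3: TV = D_4/(r−g) = 8.2204/(0.1174−0.0183) = 82.9506
P₀ = 6.6899/(1+0.1174)^1 + 7.3488/(1+0.1174)^2 + 8.0727/(1+0.1174)^3 + 82.9506/(1+0.1174)^3 = 77.1146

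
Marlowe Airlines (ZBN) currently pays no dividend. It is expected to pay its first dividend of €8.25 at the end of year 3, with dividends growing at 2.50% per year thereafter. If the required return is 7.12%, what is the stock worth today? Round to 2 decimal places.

Deferred-dividend DDM. At t=2 the remaining stream is a growing perpetuity with first payment D_3 = 8.25.
V_2 = D_3/(r−g) = 8.25/(0.0712−0.025) = 178.5714
P₀ = V_2/(1+r)^2 = 178.5714/(1+0.0712)^2 = 155.6219

€155.62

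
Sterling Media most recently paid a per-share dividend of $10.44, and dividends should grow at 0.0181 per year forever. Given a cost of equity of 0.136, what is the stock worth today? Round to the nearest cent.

$90.15

Gordon growth model: P₀ = D₁/(r − g). D₁ = 10.44 × (1 + 0.0181) = 10.6290.
P₀ = 10.6290 / (0.136 − 0.0181) = 10.6290 / 0.1179 = 90.1524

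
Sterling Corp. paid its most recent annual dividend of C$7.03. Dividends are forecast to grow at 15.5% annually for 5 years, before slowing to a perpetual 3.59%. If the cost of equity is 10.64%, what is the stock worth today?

Two-stage DDM. Project D₁…D_5 at 0.155, terminal growth 0.0359, discount at r = 0.1064.
D_1 = 8.1197
D_2 = 9.3782
D_3 = 10.8318
D_4 = 12.5107
D_5 = 14.4499
Terminal value at t=5: TV = D_6/(r−g) = 14.9687/(0.1064−0.0359) = 212.3215
P₀ = 8.1197/(1+0.1064)^1 + 9.3782/(1+0.1064)^2 + 10.8318/(1+0.1064)^3 + 12.5107/(1+0.1064)^4 + 14.4499/(1+0.1064)^5 + 212.3215/(1+0.1064)^5 = 168.1282

C$168.13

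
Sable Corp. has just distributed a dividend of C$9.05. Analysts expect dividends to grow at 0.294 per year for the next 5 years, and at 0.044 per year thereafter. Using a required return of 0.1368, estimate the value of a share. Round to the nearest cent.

Two-stage DDM. Project D₁…D_5 at 0.294, terminal growth 0.044, discount at r = 0.1368.
D_1 = 11.7107
D_2 = 15.1536
D_3 = 19.6088
D_4 = 25.3738
D_5 = 32.8337
Terminal value at t=5: TV = D_6/(r−g) = 34.2784/(0.1368−0.044) = 369.3792
P₀ = 11.7107/(1+0.1368)^1 + 15.1536/(1+0.1368)^2 + 19.6088/(1+0.1368)^3 + 25.3738/(1+0.1368)^4 + 32.8337/(1+0.1368)^5 + 369.3792/(1+0.1368)^5 = 262.4217

C$262.42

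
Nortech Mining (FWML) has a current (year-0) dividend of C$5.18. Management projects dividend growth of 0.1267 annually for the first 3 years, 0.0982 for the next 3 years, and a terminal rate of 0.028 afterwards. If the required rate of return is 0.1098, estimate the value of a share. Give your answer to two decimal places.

C$97.95

Three-stage DDM. Project D₁…D_6; terminal Gordon value at t=6 with g = 0.028; discount at r = 0.1098.
D_1 = 5.8363
D_2 = 6.5758
D_3 = 7.4089
D_4 = 8.1365
D_5 = 8.9355
D_6 = 9.8129
TV_6 = 10.0877/(0.1098−0.028) = 123.3215
P₀ = Σ Dₜ/(1+r)ᵗ + TV_6/(1+r)^6 = 97.9454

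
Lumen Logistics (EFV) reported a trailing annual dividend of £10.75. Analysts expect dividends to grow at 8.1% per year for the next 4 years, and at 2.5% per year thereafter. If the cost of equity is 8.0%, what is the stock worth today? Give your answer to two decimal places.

Two-stage DDM. Project D₁…D_4 at 0.081, terminal growth 0.025, discount at r = 0.08.
D_1 = 11.6207
D_2 = 12.5620
D_3 = 13.5796
D_4 = 14.6795
Terminal value at t=4: TV = D_5/(r−g) = 15.0465/(0.08−0.025) = 273.5725
P₀ = 11.6207/(1+0.08)^1 + 12.5620/(1+0.08)^2 + 13.5796/(1+0.08)^3 + 14.6795/(1+0.08)^4 + 273.5725/(1+0.08)^4 = 244.1836

£244.18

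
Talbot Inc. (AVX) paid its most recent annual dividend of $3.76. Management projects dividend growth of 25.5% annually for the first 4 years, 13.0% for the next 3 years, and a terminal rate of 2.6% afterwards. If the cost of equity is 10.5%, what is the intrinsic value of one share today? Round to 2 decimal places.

$127.41

Three-stage DDM. Project D₁…D_7; terminal Gordon value at t=7 with g = 0.026; discount at r = 0.105.
D_1 = 4.7188
D_2 = 5.9221
D_3 = 7.4322
D_4 = 9.3274
D_5 = 10.5400
D_6 = 11.9102
D_7 = 13.4585
TV_7 = 13.8085/(0.105−0.026) = 174.7907
P₀ = Σ Dₜ/(1+r)ᵗ + TV_7/(1+r)^7 = 127.4086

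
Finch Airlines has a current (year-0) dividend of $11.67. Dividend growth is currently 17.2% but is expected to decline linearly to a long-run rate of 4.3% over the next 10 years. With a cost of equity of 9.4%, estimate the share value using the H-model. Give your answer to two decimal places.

H-model: P₀ = D₀[(1+g_L) + H(g_S−g_L)]/(r−g_L), with H = 10/2 = 5.
P₀ = 11.67 × [(1+0.043) + 5×(0.172−0.043)] / (0.094−0.043)
   = 11.67 × 1.6880 / 0.051 = 386.2541

$386.25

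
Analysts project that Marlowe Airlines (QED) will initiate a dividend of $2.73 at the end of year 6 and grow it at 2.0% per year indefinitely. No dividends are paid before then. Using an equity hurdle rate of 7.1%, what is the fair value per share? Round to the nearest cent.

Deferred-dividend DDM. At t=5 the remaining stream is a growing perpetuity with first payment D_6 = 2.73.
V_5 = D_6/(r−g) = 2.73/(0.071−0.02) = 53.5294
P₀ = V_5/(1+r)^5 = 53.5294/(1+0.071)^5 = 37.9879

$37.99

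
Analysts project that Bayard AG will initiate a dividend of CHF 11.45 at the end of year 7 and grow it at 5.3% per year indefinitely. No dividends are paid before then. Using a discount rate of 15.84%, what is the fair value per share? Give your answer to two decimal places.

Deferred-dividend DDM. At t=6 the remaining stream is a growing perpetuity with first payment D_7 = 11.45.
V_6 = D_7/(r−g) = 11.45/(0.1584−0.053) = 108.6338
P₀ = V_6/(1+r)^6 = 108.6338/(1+0.1584)^6 = 44.9587

CHF 44.96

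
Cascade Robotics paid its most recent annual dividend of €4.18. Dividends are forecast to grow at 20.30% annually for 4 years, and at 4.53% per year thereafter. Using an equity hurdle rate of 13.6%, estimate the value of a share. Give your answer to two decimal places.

€79.92

Two-stage DDM. Project D₁…D_4 at 0.203, terminal growth 0.0453, discount at r = 0.136.
D_1 = 5.0285
D_2 = 6.0493
D_3 = 7.2773
D_4 = 8.7547
Terminal value at t=4: TV = D_5/(r−g) = 9.1512/(0.136−0.0453) = 100.8957
P₀ = 5.0285/(1+0.136)^1 + 6.0493/(1+0.136)^2 + 7.2773/(1+0.136)^3 + 8.7547/(1+0.136)^4 + 100.8957/(1+0.136)^4 = 79.9192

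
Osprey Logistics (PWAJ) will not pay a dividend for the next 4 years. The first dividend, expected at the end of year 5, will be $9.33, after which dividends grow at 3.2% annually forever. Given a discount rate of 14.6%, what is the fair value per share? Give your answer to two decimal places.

$47.45

Deferred-dividend DDM. At t=4 the remaining stream is a growing perpetuity with first payment D_5 = 9.33.
V_4 = D_5/(r−g) = 9.33/(0.146−0.032) = 81.8421
P₀ = V_4/(1+r)^4 = 81.8421/(1+0.146)^4 = 47.4502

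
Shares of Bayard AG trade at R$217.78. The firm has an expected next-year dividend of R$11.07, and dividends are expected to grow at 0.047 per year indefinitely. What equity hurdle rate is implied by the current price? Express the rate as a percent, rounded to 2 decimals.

Rearranging the constant-growth DDM: r = D₁/P₀ + g.
r = 11.0700 / 217.78 + 0.047 = 0.05083 + 0.047 = 0.09783

9.78%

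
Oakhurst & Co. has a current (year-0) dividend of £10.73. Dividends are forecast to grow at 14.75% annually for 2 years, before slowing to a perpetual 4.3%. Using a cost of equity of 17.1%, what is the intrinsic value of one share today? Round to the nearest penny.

£104.78

Two-stage DDM. Project D₁…D_2 at 0.1475, terminal growth 0.043, discount at r = 0.171.
D_1 = 12.3127
D_2 = 14.1288
Terminal value at t=2: TV = D_3/(r−g) = 14.7363/(0.171−0.043) = 115.1276
P₀ = 12.3127/(1+0.171)^1 + 14.1288/(1+0.171)^2 + 115.1276/(1+0.171)^2 = 104.7770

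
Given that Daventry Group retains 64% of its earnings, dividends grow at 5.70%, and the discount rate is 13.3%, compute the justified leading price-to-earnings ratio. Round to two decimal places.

4.74

Payout ratio b = 1 − 0.64 = 0.36.
Justified leading P/E = b/(r−g) = 0.36/(0.133−0.057) = 4.7368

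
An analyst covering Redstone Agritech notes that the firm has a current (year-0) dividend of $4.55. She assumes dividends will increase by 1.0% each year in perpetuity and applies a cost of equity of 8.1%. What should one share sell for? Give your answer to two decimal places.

Gordon growth model: P₀ = D₁/(r − g). D₁ = 4.55 × (1 + 0.01) = 4.5955.
P₀ = 4.5955 / (0.081 − 0.01) = 4.5955 / 0.071 = 64.7254

$64.73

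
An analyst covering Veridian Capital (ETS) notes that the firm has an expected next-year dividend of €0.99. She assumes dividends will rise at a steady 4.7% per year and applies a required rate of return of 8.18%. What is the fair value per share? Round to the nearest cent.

Gordon growth model: P₀ = D₁/(r − g), with D₁ = 0.99 given directly.
P₀ = 0.9900 / (0.0818 − 0.047) = 0.9900 / 0.0348 = 28.4483

€28.45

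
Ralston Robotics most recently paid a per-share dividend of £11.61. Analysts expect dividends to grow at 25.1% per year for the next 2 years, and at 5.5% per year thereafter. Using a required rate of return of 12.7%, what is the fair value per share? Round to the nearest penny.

£236.81

Two-stage DDM. Project D₁…D_2 at 0.251, terminal growth 0.055, discount at r = 0.127.
D_1 = 14.5241
D_2 = 18.1697
Terminal value at t=2: TV = D_3/(r−g) = 19.1690/(0.127−0.055) = 266.2360
P₀ = 14.5241/(1+0.127)^1 + 18.1697/(1+0.127)^2 + 266.2360/(1+0.127)^2 = 236.8061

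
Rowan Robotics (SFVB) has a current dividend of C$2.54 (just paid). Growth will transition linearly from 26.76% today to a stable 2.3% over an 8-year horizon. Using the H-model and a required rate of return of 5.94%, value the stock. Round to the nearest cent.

H-model: P₀ = D₀[(1+g_L) + H(g_S−g_L)]/(r−g_L), with H = 8/2 = 4.
P₀ = 2.54 × [(1+0.023) + 4×(0.2676−0.023)] / (0.0594−0.023)
   = 2.54 × 2.0014 / 0.0364 = 139.6581

C$139.66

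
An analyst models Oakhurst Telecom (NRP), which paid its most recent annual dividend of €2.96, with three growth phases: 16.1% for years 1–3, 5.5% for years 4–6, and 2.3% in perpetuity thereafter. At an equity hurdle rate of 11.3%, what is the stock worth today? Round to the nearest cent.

Three-stage DDM. Project D₁…D_6; terminal Gordon value at t=6 with g = 0.023; discount at r = 0.113.
D_1 = 3.4366
D_2 = 3.9898
D_3 = 4.6322
D_4 = 4.8870
D_5 = 5.1558
D_6 = 5.4393
TV_6 = 5.5644/(0.113−0.023) = 61.8271
P₀ = Σ Dₜ/(1+r)ᵗ + TV_6/(1+r)^6 = 51.2572

€51.26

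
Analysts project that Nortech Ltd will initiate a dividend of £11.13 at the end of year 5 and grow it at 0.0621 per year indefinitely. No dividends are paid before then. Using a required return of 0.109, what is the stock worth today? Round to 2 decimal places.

Deferred-dividend DDM. At t=4 the remaining stream is a growing perpetuity with first payment D_5 = 11.13.
V_4 = D_5/(r−g) = 11.13/(0.109−0.0621) = 237.3134
P₀ = V_4/(1+r)^4 = 237.3134/(1+0.109)^4 = 156.8903

£156.89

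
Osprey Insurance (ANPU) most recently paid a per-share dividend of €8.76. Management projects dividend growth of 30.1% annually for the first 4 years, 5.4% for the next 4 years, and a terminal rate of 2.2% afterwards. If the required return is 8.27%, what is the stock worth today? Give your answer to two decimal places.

€401.14

Three-stage DDM. Project D₁…D_8; terminal Gordon value at t=8 with g = 0.022; discount at r = 0.0827.
D_1 = 11.3968
D_2 = 14.8272
D_3 = 19.2902
D_4 = 25.0965
D_5 = 26.4517
D_6 = 27.8801
D_7 = 29.3856
D_8 = 30.9725
TV_8 = 31.6539/(0.0827−0.022) = 521.4803
P₀ = Σ Dₜ/(1+r)ᵗ + TV_8/(1+r)^8 = 401.1436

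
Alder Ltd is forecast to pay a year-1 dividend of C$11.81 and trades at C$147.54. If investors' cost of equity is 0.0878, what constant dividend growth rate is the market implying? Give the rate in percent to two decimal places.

From P₀ = D₁/(r − g), the implied growth is g = r − D₁/P₀.
g = 0.0878 − 11.81/147.54 = 0.0878 − 0.08005 = 0.00775

0.78%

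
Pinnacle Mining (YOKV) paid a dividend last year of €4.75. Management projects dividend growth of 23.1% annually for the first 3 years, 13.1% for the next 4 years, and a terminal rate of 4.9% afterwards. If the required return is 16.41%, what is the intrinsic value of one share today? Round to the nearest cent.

€82.48

Three-stage DDM. Project D₁…D_7; terminal Gordon value at t=7 with g = 0.049; discount at r = 0.1641.
D_1 = 5.8473
D_2 = 7.1980
D_3 = 8.8607
D_4 = 10.0214
D_5 = 11.3343
D_6 = 12.8190
D_7 = 14.4983
TV_7 = 15.2088/(0.1641−0.049) = 132.1351
P₀ = Σ Dₜ/(1+r)ᵗ + TV_7/(1+r)^7 = 82.4796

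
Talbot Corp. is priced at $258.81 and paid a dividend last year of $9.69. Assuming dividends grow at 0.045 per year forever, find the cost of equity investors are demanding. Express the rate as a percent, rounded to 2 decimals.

8.41%

Rearranging the constant-growth DDM: r = D₁/P₀ + g.
D₁ = 9.69 × (1 + 0.045) = 10.1260.
r = 10.1260 / 258.81 + 0.045 = 0.03913 + 0.045 = 0.08413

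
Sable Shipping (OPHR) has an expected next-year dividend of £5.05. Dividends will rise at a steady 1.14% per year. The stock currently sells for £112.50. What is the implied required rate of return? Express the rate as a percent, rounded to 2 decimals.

Rearranging the constant-growth DDM: r = D₁/P₀ + g.
r = 5.0500 / 112.50 + 0.0114 = 0.04489 + 0.0114 = 0.05629

5.63%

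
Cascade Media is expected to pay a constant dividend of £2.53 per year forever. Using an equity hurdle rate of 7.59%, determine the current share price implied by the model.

Zero-growth DDM (perpetuity): P₀ = D/r = 2.53 / 0.0759 = 33.3333

£33.33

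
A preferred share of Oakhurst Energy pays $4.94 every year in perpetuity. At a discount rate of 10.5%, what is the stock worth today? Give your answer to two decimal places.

$47.05

Zero-growth DDM (perpetuity): P₀ = D/r = 4.94 / 0.105 = 47.0476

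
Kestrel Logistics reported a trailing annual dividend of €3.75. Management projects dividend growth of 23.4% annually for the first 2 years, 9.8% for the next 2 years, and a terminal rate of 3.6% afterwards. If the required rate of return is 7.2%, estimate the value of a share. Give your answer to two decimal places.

€169.61

Three-stage DDM. Project D₁…D_4; terminal Gordon value at t=4 with g = 0.036; discount at r = 0.072.
D_1 = 4.6275
D_2 = 5.7103
D_3 = 6.2699
D_4 = 6.8844
TV_4 = 7.1322/(0.072−0.036) = 198.1178
P₀ = Σ Dₜ/(1+r)ᵗ + TV_4/(1+r)^4 = 169.6066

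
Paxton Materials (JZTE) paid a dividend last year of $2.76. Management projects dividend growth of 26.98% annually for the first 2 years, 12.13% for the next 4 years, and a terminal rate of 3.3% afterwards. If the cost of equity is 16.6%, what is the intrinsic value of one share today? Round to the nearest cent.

Three-stage DDM. Project D₁…D_6; terminal Gordon value at t=6 with g = 0.033; discount at r = 0.166.
D_1 = 3.5046
D_2 = 4.4502
D_3 = 4.9900
D_4 = 5.5953
D_5 = 6.2740
D_6 = 7.0350
TV_6 = 7.2672/(0.166−0.033) = 54.6406
P₀ = Σ Dₜ/(1+r)ᵗ + TV_6/(1+r)^6 = 39.9077

$39.91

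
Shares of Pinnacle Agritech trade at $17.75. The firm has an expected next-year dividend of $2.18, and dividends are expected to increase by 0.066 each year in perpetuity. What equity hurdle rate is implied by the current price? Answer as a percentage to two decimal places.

Rearranging the constant-growth DDM: r = D₁/P₀ + g.
r = 2.1800 / 17.75 + 0.066 = 0.12282 + 0.066 = 0.18882

18.88%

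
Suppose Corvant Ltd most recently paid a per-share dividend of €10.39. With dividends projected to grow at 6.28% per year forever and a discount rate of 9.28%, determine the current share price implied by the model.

€368.08

Gordon growth model: P₀ = D₁/(r − g). D₁ = 10.39 × (1 + 0.0628) = 11.0425.
P₀ = 11.0425 / (0.0928 − 0.0628) = 11.0425 / 0.03 = 368.0831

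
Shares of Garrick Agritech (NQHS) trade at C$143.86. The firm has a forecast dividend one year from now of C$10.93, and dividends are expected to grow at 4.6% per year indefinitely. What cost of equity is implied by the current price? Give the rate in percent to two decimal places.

Rearranging the constant-growth DDM: r = D₁/P₀ + g.
r = 10.9300 / 143.86 + 0.046 = 0.07598 + 0.046 = 0.12198

12.20%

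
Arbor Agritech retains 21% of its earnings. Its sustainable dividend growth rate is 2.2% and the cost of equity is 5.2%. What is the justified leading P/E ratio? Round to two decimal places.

Payout ratio b = 1 − 0.21 = 0.79.
Justified leading P/E = b/(r−g) = 0.79/(0.052−0.022) = 26.3333

26.33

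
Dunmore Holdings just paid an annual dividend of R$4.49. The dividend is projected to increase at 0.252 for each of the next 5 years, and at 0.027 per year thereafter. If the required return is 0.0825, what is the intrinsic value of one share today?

Two-stage DDM. Project D₁…D_5 at 0.252, terminal growth 0.027, discount at r = 0.0825.
D_1 = 5.6215
D_2 = 7.0381
D_3 = 8.8117
D_4 = 11.0322
D_5 = 13.8124
Terminal value at t=5: TV = D_6/(r−g) = 14.1853/(0.0825−0.027) = 255.5909
P₀ = 5.6215/(1+0.0825)^1 + 7.0381/(1+0.0825)^2 + 8.8117/(1+0.0825)^3 + 11.0322/(1+0.0825)^4 + 13.8124/(1+0.0825)^5 + 255.5909/(1+0.0825)^5 = 207.4242

R$207.42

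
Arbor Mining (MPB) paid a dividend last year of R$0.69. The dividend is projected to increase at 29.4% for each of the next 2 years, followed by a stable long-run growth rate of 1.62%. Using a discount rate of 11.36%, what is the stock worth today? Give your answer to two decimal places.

R$11.45

Two-stage DDM. Project D₁…D_2 at 0.294, terminal growth 0.0162, discount at r = 0.1136.
D_1 = 0.8929
D_2 = 1.1554
Terminal value at t=2: TV = D_3/(r−g) = 1.1741/(0.1136−0.0162) = 12.0542
P₀ = 0.8929/(1+0.1136)^1 + 1.1554/(1+0.1136)^2 + 12.0542/(1+0.1136)^2 = 11.4537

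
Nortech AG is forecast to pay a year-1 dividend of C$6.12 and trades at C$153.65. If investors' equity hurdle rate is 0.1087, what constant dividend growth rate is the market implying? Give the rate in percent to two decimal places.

6.89%

From P₀ = D₁/(r − g), the implied growth is g = r − D₁/P₀.
g = 0.1087 − 6.12/153.65 = 0.1087 − 0.03983 = 0.06887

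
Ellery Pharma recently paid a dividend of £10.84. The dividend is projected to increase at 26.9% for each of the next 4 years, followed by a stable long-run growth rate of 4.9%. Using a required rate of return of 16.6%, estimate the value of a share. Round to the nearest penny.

£190.17

Two-stage DDM. Project D₁…D_4 at 0.269, terminal growth 0.049, discount at r = 0.166.
D_1 = 13.7560
D_2 = 17.4563
D_3 = 22.1521
D_4 = 28.1110
Terminal value at t=4: TV = D_5/(r−g) = 29.4884/(0.166−0.049) = 252.0376
P₀ = 13.7560/(1+0.166)^1 + 17.4563/(1+0.166)^2 + 22.1521/(1+0.166)^3 + 28.1110/(1+0.166)^4 + 252.0376/(1+0.166)^4 = 190.1746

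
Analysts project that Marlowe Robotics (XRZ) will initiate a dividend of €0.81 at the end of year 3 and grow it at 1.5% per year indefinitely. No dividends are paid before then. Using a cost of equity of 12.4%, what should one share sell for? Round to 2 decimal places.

€5.88

Deferred-dividend DDM. At t=2 the remaining stream is a growing perpetuity with first payment D_3 = 0.81.
V_2 = D_3/(r−g) = 0.81/(0.124−0.015) = 7.4312
P₀ = V_2/(1+r)^2 = 7.4312/(1+0.124)^2 = 5.8820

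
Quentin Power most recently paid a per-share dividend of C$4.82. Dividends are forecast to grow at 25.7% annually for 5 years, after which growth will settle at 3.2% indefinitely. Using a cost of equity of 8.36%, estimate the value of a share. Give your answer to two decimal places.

Two-stage DDM. Project D₁…D_5 at 0.257, terminal growth 0.032, discount at r = 0.0836.
D_1 = 6.0587
D_2 = 7.6158
D_3 = 9.5731
D_4 = 12.0334
D_5 = 15.1260
Terminal value at t=5: TV = D_6/(r−g) = 15.6100/(0.0836−0.032) = 302.5195
P₀ = 6.0587/(1+0.0836)^1 + 7.6158/(1+0.0836)^2 + 9.5731/(1+0.0836)^3 + 12.0334/(1+0.0836)^4 + 15.1260/(1+0.0836)^5 + 302.5195/(1+0.0836)^5 = 240.9461

C$240.95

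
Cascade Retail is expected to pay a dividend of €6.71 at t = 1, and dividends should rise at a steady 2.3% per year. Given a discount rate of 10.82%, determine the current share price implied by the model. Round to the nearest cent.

Gordon growth model: P₀ = D₁/(r − g), with D₁ = 6.71 given directly.
P₀ = 6.7100 / (0.1082 − 0.023) = 6.7100 / 0.0852 = 78.7559

€78.76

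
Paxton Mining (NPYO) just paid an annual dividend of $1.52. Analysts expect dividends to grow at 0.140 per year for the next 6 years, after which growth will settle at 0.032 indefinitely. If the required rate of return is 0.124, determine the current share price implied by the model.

$28.14

Two-stage DDM. Project D₁…D_6 at 0.14, terminal growth 0.032, discount at r = 0.124.
D_1 = 1.7328
D_2 = 1.9754
D_3 = 2.2519
D_4 = 2.5672
D_5 = 2.9266
D_6 = 3.3364
Terminal value at t=6: TV = D_7/(r−g) = 3.4431/(0.124−0.032) = 37.4252
P₀ = 1.7328/(1+0.124)^1 + 1.9754/(1+0.124)^2 + 2.2519/(1+0.124)^3 + 2.5672/(1+0.124)^4 + 2.9266/(1+0.124)^5 + 3.3364/(1+0.124)^6 + 37.4252/(1+0.124)^6 = 28.1448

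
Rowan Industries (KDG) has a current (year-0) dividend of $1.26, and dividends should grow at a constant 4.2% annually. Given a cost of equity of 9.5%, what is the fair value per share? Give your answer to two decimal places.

Gordon growth model: P₀ = D₁/(r − g). D₁ = 1.26 × (1 + 0.042) = 1.3129.
P₀ = 1.3129 / (0.095 − 0.042) = 1.3129 / 0.053 = 24.7721

$24.77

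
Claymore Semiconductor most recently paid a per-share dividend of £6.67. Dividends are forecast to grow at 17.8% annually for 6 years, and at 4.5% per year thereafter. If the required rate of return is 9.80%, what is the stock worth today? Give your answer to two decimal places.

£252.11

Two-stage DDM. Project D₁…D_6 at 0.178, terminal growth 0.045, discount at r = 0.098.
D_1 = 7.8573
D_2 = 9.2559
D_3 = 10.9034
D_4 = 12.8442
D_5 = 15.1305
D_6 = 17.8237
Terminal value at t=6: TV = D_7/(r−g) = 18.6258/(0.098−0.045) = 351.4293
P₀ = 7.8573/(1+0.098)^1 + 9.2559/(1+0.098)^2 + 10.9034/(1+0.098)^3 + 12.8442/(1+0.098)^4 + 15.1305/(1+0.098)^5 + 17.8237/(1+0.098)^6 + 351.4293/(1+0.098)^6 = 252.1097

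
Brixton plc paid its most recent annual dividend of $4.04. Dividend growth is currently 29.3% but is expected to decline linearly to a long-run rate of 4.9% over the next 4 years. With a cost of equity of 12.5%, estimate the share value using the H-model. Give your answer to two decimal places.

$81.70

H-model: P₀ = D₀[(1+g_L) + H(g_S−g_L)]/(r−g_L), with H = 4/2 = 2.
P₀ = 4.04 × [(1+0.049) + 2×(0.293−0.049)] / (0.125−0.049)
   = 4.04 × 1.5370 / 0.076 = 81.7037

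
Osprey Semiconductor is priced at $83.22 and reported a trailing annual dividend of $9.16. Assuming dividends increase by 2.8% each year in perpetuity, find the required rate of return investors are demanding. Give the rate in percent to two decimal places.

14.12%

Rearranging the constant-growth DDM: r = D₁/P₀ + g.
D₁ = 9.16 × (1 + 0.028) = 9.4165.
r = 9.4165 / 83.22 + 0.028 = 0.11315 + 0.028 = 0.14115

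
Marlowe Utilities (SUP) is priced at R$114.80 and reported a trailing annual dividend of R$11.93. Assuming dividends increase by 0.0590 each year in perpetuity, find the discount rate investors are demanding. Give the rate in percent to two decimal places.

Rearranging the constant-growth DDM: r = D₁/P₀ + g.
D₁ = 11.93 × (1 + 0.059) = 12.6339.
r = 12.6339 / 114.80 + 0.059 = 0.11005 + 0.059 = 0.16905

16.91%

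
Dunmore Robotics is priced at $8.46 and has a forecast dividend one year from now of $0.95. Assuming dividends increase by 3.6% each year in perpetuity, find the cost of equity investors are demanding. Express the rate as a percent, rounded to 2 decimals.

14.83%

Rearranging the constant-growth DDM: r = D₁/P₀ + g.
r = 0.9500 / 8.46 + 0.036 = 0.11229 + 0.036 = 0.14829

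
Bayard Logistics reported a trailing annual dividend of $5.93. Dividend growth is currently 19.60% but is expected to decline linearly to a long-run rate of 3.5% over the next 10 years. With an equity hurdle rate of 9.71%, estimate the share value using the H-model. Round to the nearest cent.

H-model: P₀ = D₀[(1+g_L) + H(g_S−g_L)]/(r−g_L), with H = 10/2 = 5.
P₀ = 5.93 × [(1+0.035) + 5×(0.196−0.035)] / (0.0971−0.035)
   = 5.93 × 1.8400 / 0.0621 = 175.7037

$175.70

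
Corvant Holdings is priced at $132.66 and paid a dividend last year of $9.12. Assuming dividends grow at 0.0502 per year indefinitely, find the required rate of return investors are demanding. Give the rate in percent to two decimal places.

12.24%

Rearranging the constant-growth DDM: r = D₁/P₀ + g.
D₁ = 9.12 × (1 + 0.0502) = 9.5778.
r = 9.5778 / 132.66 + 0.0502 = 0.07220 + 0.0502 = 0.12240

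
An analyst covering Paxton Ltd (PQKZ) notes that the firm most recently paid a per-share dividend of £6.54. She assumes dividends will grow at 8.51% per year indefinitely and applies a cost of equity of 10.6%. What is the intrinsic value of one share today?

£339.55

Gordon growth model: P₀ = D₁/(r − g). D₁ = 6.54 × (1 + 0.0851) = 7.0966.
P₀ = 7.0966 / (0.106 − 0.0851) = 7.0966 / 0.0209 = 339.5480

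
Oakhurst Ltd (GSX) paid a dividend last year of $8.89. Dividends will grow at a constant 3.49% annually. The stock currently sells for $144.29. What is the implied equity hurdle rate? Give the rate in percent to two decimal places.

Rearranging the constant-growth DDM: r = D₁/P₀ + g.
D₁ = 8.89 × (1 + 0.0349) = 9.2003.
r = 9.2003 / 144.29 + 0.0349 = 0.06376 + 0.0349 = 0.09866

9.87%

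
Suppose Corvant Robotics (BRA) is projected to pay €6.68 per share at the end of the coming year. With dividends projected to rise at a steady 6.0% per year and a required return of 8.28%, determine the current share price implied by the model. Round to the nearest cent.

€292.98

Gordon growth model: P₀ = D₁/(r − g), with D₁ = 6.68 given directly.
P₀ = 6.6800 / (0.0828 − 0.06) = 6.6800 / 0.0228 = 292.9825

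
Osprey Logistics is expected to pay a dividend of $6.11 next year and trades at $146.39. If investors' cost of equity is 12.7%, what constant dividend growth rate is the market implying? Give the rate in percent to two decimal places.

From P₀ = D₁/(r − g), the implied growth is g = r − D₁/P₀.
g = 0.127 − 6.11/146.39 = 0.127 − 0.04174 = 0.08526

8.53%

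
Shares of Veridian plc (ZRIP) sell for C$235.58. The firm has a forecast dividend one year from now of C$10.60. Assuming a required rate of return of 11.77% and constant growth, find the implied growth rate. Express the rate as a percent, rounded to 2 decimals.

7.27%

From P₀ = D₁/(r − g), the implied growth is g = r − D₁/P₀.
g = 0.1177 − 10.60/235.58 = 0.1177 − 0.04500 = 0.07270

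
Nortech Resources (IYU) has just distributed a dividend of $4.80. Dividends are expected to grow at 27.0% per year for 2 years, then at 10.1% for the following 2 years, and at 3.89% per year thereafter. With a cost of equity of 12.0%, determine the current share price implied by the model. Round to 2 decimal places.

Three-stage DDM. Project D₁…D_4; terminal Gordon value at t=4 with g = 0.0389; discount at r = 0.12.
D_1 = 6.0960
D_2 = 7.7419
D_3 = 8.5239
D_4 = 9.3848
TV_4 = 9.7498/(0.12−0.0389) = 120.2199
P₀ = Σ Dₜ/(1+r)ᵗ + TV_4/(1+r)^4 = 100.0479

$100.05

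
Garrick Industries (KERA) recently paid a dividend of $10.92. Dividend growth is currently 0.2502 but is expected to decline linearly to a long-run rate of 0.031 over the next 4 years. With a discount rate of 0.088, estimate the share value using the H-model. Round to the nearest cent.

$281.51

H-model: P₀ = D₀[(1+g_L) + H(g_S−g_L)]/(r−g_L), with H = 4/2 = 2.
P₀ = 10.92 × [(1+0.031) + 2×(0.2502−0.031)] / (0.088−0.031)
   = 10.92 × 1.4694 / 0.057 = 281.5061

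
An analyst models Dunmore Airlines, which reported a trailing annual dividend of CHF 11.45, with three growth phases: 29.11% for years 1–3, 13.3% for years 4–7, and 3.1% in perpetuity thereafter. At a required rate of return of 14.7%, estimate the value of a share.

CHF 245.26

Three-stage DDM. Project D₁…D_7; terminal Gordon value at t=7 with g = 0.031; discount at r = 0.147.
D_1 = 14.7831
D_2 = 19.0865
D_3 = 24.6425
D_4 = 27.9200
D_5 = 31.6333
D_6 = 35.8406
D_7 = 40.6074
TV_7 = 41.8662/(0.147−0.031) = 360.9154
P₀ = Σ Dₜ/(1+r)ᵗ + TV_7/(1+r)^7 = 245.2640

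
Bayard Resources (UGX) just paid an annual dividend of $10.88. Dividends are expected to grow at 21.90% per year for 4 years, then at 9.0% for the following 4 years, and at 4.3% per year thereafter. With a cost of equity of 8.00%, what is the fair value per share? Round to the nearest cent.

$648.19

Three-stage DDM. Project D₁…D_8; terminal Gordon value at t=8 with g = 0.043; discount at r = 0.08.
D_1 = 13.2627
D_2 = 16.1673
D_3 = 19.7079
D_4 = 24.0239
D_5 = 26.1861
D_6 = 28.5428
D_7 = 31.1117
D_8 = 33.9117
TV_8 = 35.3699/(0.08−0.043) = 955.9437
P₀ = Σ Dₜ/(1+r)ᵗ + TV_8/(1+r)^8 = 648.1942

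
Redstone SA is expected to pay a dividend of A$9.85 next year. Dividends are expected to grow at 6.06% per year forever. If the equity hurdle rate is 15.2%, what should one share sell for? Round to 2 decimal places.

Gordon growth model: P₀ = D₁/(r − g), with D₁ = 9.85 given directly.
P₀ = 9.8500 / (0.152 − 0.0606) = 9.8500 / 0.0914 = 107.7681

A$107.77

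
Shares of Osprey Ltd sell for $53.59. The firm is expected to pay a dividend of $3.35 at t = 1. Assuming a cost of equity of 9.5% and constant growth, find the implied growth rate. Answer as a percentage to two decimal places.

From P₀ = D₁/(r − g), the implied growth is g = r − D₁/P₀.
g = 0.095 − 3.35/53.59 = 0.095 − 0.06251 = 0.03249

3.25%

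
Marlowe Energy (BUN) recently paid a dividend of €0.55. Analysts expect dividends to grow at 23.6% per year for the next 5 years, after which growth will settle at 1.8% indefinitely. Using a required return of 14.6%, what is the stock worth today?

€9.85

Two-stage DDM. Project D₁…D_5 at 0.236, terminal growth 0.018, discount at r = 0.146.
D_1 = 0.6798
D_2 = 0.8402
D_3 = 1.0385
D_4 = 1.2836
D_5 = 1.5866
Terminal value at t=5: TV = D_6/(r−g) = 1.6151/(0.146−0.018) = 12.6181
P₀ = 0.6798/(1+0.146)^1 + 0.8402/(1+0.146)^2 + 1.0385/(1+0.146)^3 + 1.2836/(1+0.146)^4 + 1.5866/(1+0.146)^5 + 12.6181/(1+0.146)^5 = 9.8535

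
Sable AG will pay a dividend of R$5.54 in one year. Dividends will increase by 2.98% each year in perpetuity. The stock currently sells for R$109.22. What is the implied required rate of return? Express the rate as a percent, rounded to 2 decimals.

Rearranging the constant-growth DDM: r = D₁/P₀ + g.
r = 5.5400 / 109.22 + 0.0298 = 0.05072 + 0.0298 = 0.08052

8.05%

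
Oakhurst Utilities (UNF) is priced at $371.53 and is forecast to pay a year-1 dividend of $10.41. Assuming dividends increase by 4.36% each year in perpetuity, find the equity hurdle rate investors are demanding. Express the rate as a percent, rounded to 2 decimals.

7.16%

Rearranging the constant-growth DDM: r = D₁/P₀ + g.
r = 10.4100 / 371.53 + 0.0436 = 0.02802 + 0.0436 = 0.07162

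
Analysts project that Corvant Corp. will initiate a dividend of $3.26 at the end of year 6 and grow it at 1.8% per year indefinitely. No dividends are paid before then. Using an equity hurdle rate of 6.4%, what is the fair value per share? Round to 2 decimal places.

$51.97

Deferred-dividend DDM. At t=5 the remaining stream is a growing perpetuity with first payment D_6 = 3.26.
V_5 = D_6/(r−g) = 3.26/(0.064−0.018) = 70.8696
P₀ = V_5/(1+r)^5 = 70.8696/(1+0.064)^5 = 51.9699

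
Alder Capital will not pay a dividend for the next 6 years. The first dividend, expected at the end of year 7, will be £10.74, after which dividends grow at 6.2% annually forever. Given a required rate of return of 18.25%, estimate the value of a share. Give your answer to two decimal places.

£32.60

Deferred-dividend DDM. At t=6 the remaining stream is a growing perpetuity with first payment D_7 = 10.74.
V_6 = D_7/(r−g) = 10.74/(0.1825−0.062) = 89.1286
P₀ = V_6/(1+r)^6 = 89.1286/(1+0.1825)^6 = 32.5995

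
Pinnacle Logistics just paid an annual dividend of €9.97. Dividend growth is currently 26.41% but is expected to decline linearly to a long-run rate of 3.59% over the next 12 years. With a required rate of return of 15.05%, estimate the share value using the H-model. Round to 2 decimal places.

H-model: P₀ = D₀[(1+g_L) + H(g_S−g_L)]/(r−g_L), with H = 12/2 = 6.
P₀ = 9.97 × [(1+0.0359) + 6×(0.2641−0.0359)] / (0.1505−0.0359)
   = 9.97 × 2.4051 / 0.1146 = 209.2395

€209.24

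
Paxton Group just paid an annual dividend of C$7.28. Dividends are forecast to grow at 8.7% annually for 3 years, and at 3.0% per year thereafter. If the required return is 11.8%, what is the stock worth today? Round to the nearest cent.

Two-stage DDM. Project D₁…D_3 at 0.087, terminal growth 0.03, discount at r = 0.118.
D_1 = 7.9134
D_2 = 8.6018
D_3 = 9.3502
Terminal value at t=3: TV = D_4/(r−g) = 9.6307/(0.118−0.03) = 109.4396
P₀ = 7.9134/(1+0.118)^1 + 8.6018/(1+0.118)^2 + 9.3502/(1+0.118)^3 + 109.4396/(1+0.118)^3 = 98.9668

C$98.97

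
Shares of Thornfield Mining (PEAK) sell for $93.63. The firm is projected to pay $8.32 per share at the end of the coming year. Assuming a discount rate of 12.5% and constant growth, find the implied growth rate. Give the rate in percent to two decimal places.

3.61%

From P₀ = D₁/(r − g), the implied growth is g = r − D₁/P₀.
g = 0.125 − 8.32/93.63 = 0.125 − 0.08886 = 0.03614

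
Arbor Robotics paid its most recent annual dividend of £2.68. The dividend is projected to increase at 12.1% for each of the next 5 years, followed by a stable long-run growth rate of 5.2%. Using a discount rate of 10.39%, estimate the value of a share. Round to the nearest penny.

Two-stage DDM. Project D₁…D_5 at 0.121, terminal growth 0.052, discount at r = 0.1039.
D_1 = 3.0043
D_2 = 3.3678
D_3 = 3.7753
D_4 = 4.2321
D_5 = 4.7442
Terminal value at t=5: TV = D_6/(r−g) = 4.9909/(0.1039−0.052) = 96.1637
P₀ = 3.0043/(1+0.1039)^1 + 3.3678/(1+0.1039)^2 + 3.7753/(1+0.1039)^3 + 4.2321/(1+0.1039)^4 + 4.7442/(1+0.1039)^5 + 96.1637/(1+0.1039)^5 = 72.6985

£72.70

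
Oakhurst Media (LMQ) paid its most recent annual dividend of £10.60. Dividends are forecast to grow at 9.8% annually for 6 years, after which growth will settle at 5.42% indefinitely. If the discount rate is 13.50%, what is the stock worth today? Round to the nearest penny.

Two-stage DDM. Project D₁…D_6 at 0.098, terminal growth 0.0542, discount at r = 0.135.
D_1 = 11.6388
D_2 = 12.7794
D_3 = 14.0318
D_4 = 15.4069
D_5 = 16.9168
D_6 = 18.5746
Terminal value at t=6: TV = D_7/(r−g) = 19.5814/(0.135−0.0542) = 242.3436
P₀ = 11.6388/(1+0.135)^1 + 12.7794/(1+0.135)^2 + 14.0318/(1+0.135)^3 + 15.4069/(1+0.135)^4 + 16.9168/(1+0.135)^5 + 18.5746/(1+0.135)^6 + 242.3436/(1+0.135)^6 = 170.0842

£170.08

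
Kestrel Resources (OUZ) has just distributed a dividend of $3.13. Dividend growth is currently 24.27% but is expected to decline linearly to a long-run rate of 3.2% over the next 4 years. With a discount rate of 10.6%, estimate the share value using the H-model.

$61.47

H-model: P₀ = D₀[(1+g_L) + H(g_S−g_L)]/(r−g_L), with H = 4/2 = 2.
P₀ = 3.13 × [(1+0.032) + 2×(0.2427−0.032)] / (0.106−0.032)
   = 3.13 × 1.4534 / 0.074 = 61.4749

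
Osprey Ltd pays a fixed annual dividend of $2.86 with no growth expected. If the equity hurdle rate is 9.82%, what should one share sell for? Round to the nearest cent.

$29.12

Zero-growth DDM (perpetuity): P₀ = D/r = 2.86 / 0.0982 = 29.1242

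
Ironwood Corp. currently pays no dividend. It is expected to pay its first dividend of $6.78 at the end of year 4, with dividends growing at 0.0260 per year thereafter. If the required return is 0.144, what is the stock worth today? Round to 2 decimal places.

Deferred-dividend DDM. At t=3 the remaining stream is a growing perpetuity with first payment D_4 = 6.78.
V_3 = D_4/(r−g) = 6.78/(0.144−0.026) = 57.4576
P₀ = V_3/(1+r)^3 = 57.4576/(1+0.144)^3 = 38.3769

$38.38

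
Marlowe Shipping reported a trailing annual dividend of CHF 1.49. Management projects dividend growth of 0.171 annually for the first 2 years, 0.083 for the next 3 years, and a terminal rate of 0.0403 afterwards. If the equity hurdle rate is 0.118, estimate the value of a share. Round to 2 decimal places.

CHF 27.69

Three-stage DDM. Project D₁…D_5; terminal Gordon value at t=5 with g = 0.0403; discount at r = 0.118.
D_1 = 1.7448
D_2 = 2.0431
D_3 = 2.2127
D_4 = 2.3964
D_5 = 2.5953
TV_5 = 2.6999/(0.118−0.0403) = 34.7475
P₀ = Σ Dₜ/(1+r)ᵗ + TV_5/(1+r)^5 = 27.6921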